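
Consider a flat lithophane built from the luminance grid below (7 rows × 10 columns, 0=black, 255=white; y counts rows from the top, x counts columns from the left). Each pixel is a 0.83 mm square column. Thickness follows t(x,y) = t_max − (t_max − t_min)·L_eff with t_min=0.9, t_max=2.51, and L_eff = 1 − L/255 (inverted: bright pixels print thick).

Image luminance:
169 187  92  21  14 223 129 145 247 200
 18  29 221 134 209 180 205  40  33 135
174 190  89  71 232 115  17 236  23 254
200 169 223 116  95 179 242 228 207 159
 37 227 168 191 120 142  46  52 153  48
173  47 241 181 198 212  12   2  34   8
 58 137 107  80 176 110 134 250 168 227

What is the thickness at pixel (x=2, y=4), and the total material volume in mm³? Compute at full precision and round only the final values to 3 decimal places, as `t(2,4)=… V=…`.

t(2,4)=1.961 V=85.108

span = t_max - t_min = 2.51 - 0.9 = 1.610
L(2,4) = 168, L_eff = 1 - 168/255 = 0.341176 (inverted)
t(2,4) = 2.51 - 1.610·0.341176 = 1.961
Σt over all 7·10 pixels = 3150329/25500 ≈ 123.5423137
V = pitch²·Σt = 0.83²·3150329/25500 = 85.108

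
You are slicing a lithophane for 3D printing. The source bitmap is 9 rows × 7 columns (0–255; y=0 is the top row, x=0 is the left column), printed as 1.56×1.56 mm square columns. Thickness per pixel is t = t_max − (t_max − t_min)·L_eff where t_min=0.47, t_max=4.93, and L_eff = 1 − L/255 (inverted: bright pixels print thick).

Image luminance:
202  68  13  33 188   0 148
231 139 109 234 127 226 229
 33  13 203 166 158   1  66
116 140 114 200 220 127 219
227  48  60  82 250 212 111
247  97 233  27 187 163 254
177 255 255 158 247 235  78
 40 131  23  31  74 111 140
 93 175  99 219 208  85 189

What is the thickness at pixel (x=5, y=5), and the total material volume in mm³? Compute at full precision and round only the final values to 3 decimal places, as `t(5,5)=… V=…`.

t(5,5)=3.321 V=452.753

span = t_max - t_min = 4.93 - 0.47 = 4.460
L(5,5) = 163, L_eff = 1 - 163/255 = 0.360784 (inverted)
t(5,5) = 4.93 - 4.460·0.360784 = 3.321
Σt over all 9·7 pixels = 4744079/25500 ≈ 186.0423137
V = pitch²·Σt = 1.56²·4744079/25500 = 452.753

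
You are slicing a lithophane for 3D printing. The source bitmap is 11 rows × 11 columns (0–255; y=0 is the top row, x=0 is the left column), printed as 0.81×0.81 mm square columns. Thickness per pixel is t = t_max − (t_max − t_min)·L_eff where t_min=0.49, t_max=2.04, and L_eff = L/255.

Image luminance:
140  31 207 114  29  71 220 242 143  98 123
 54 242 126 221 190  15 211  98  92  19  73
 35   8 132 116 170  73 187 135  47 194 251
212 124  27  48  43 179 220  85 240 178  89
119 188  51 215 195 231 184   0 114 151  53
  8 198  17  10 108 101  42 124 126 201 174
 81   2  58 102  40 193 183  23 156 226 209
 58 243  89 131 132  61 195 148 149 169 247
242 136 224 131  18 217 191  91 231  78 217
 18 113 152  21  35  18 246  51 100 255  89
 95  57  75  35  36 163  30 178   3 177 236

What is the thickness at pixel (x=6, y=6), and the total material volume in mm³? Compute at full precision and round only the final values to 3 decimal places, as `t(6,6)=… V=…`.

span = t_max - t_min = 2.04 - 0.49 = 1.550
L(6,6) = 183, L_eff = 183/255 = 0.717647
t(6,6) = 2.04 - 1.550·0.717647 = 0.928
Σt over all 11·11 pixels = 198347/1275 ≈ 155.5662745
V = pitch²·Σt = 0.81²·198347/1275 = 102.067

t(6,6)=0.928 V=102.067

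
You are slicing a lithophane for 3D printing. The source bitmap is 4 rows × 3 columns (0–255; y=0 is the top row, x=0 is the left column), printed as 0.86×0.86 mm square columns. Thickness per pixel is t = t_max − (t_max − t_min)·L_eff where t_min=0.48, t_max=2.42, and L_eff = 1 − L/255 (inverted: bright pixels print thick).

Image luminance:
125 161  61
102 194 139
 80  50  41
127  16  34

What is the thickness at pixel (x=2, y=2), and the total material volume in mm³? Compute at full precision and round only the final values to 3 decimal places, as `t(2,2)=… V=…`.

span = t_max - t_min = 2.42 - 0.48 = 1.940
L(2,2) = 41, L_eff = 1 - 41/255 = 0.839216 (inverted)
t(2,2) = 2.42 - 1.940·0.839216 = 0.792
Σt over all 4·3 pixels = 3661/255 ≈ 14.3568627
V = pitch²·Σt = 0.86²·3661/255 = 10.618

t(2,2)=0.792 V=10.618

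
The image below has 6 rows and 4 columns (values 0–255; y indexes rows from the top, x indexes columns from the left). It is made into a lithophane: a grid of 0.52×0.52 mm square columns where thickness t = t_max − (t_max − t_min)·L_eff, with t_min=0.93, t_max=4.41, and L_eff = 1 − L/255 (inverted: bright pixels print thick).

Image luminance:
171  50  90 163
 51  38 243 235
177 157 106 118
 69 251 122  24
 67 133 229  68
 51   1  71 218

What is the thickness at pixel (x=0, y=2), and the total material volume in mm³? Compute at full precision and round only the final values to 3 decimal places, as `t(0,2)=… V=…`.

t(0,2)=3.346 V=16.748

span = t_max - t_min = 4.41 - 0.93 = 3.480
L(0,2) = 177, L_eff = 1 - 177/255 = 0.305882 (inverted)
t(0,2) = 4.41 - 3.480·0.305882 = 3.346
Σt over all 6·4 pixels = 131617/2125 ≈ 61.9374118
V = pitch²·Σt = 0.52²·131617/2125 = 16.748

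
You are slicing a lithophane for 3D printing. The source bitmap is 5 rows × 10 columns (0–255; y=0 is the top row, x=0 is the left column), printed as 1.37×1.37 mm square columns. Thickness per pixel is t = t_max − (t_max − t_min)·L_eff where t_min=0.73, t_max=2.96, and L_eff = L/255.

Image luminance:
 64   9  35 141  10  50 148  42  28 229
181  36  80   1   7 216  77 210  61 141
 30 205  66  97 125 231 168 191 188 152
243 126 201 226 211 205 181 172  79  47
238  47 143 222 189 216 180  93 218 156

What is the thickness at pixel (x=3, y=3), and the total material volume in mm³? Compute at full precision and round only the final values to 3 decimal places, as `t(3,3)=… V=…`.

span = t_max - t_min = 2.96 - 0.73 = 2.230
L(3,3) = 226, L_eff = 226/255 = 0.886275
t(3,3) = 2.96 - 2.230·0.886275 = 0.984
Σt over all 5·10 pixels = 191627/2125 ≈ 90.1774118
V = pitch²·Σt = 1.37²·191627/2125 = 169.254

t(3,3)=0.984 V=169.254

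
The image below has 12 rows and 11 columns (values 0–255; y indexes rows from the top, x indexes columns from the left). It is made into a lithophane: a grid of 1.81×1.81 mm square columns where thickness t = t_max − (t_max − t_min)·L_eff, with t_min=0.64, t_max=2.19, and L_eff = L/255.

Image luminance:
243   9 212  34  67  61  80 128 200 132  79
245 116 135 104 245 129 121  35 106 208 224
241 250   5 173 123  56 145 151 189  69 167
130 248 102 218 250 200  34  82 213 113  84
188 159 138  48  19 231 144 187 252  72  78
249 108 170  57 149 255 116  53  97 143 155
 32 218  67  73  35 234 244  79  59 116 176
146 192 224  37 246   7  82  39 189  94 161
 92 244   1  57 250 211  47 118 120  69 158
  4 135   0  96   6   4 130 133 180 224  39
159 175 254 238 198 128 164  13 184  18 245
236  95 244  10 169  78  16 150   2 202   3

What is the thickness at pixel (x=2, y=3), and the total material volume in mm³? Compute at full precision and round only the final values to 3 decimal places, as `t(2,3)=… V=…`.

span = t_max - t_min = 2.19 - 0.64 = 1.550
L(2,3) = 102, L_eff = 102/255 = 0.400000
t(2,3) = 2.19 - 1.550·0.400000 = 1.570
Σt over all 12·11 pixels = 187769/1020 ≈ 184.0872549
V = pitch²·Σt = 1.81²·187769/1020 = 603.088

t(2,3)=1.570 V=603.088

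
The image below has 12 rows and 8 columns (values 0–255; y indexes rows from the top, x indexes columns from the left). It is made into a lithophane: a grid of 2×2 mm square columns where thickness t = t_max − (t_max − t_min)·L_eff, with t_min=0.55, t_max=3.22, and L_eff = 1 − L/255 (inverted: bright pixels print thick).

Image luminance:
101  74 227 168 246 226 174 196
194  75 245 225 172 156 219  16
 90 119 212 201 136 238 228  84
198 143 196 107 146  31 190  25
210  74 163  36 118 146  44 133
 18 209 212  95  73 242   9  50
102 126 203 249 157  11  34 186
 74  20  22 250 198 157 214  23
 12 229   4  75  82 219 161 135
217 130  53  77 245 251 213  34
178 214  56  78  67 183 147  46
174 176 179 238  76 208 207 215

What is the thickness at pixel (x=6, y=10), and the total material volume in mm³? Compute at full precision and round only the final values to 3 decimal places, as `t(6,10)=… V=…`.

t(6,10)=2.089 V=776.402

span = t_max - t_min = 3.22 - 0.55 = 2.670
L(6,10) = 147, L_eff = 1 - 147/255 = 0.423529 (inverted)
t(6,10) = 3.22 - 2.670·0.423529 = 2.089
Σt over all 12·8 pixels = 329971/1700 ≈ 194.1005882
V = pitch²·Σt = 2²·329971/1700 = 776.402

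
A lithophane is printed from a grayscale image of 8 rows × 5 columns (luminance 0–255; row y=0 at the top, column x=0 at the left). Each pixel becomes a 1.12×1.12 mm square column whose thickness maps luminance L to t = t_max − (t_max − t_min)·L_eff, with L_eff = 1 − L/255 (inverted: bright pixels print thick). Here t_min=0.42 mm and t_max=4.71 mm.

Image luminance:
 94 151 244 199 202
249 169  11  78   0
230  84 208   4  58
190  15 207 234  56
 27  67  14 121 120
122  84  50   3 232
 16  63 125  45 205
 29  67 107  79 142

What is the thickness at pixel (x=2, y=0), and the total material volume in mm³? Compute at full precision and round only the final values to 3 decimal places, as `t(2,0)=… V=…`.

t(2,0)=4.525 V=113.950

span = t_max - t_min = 4.71 - 0.42 = 4.290
L(2,0) = 244, L_eff = 1 - 244/255 = 0.043137 (inverted)
t(2,0) = 4.71 - 4.290·0.043137 = 4.525
Σt over all 8·5 pixels = 772143/8500 ≈ 90.8403529
V = pitch²·Σt = 1.12²·772143/8500 = 113.950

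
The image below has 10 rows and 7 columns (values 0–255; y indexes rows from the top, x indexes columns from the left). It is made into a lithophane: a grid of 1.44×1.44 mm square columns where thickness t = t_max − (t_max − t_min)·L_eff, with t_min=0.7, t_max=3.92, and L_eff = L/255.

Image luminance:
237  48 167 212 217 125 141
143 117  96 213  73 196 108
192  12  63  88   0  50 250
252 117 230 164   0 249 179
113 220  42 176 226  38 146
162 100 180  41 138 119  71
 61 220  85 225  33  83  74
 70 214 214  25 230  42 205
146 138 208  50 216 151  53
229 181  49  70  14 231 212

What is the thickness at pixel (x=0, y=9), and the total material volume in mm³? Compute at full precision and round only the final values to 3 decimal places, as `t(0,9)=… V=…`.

t(0,9)=1.028 V=321.816

span = t_max - t_min = 3.92 - 0.7 = 3.220
L(0,9) = 229, L_eff = 229/255 = 0.898039
t(0,9) = 3.92 - 3.220·0.898039 = 1.028
Σt over all 10·7 pixels = 197876/1275 ≈ 155.1968627
V = pitch²·Σt = 1.44²·197876/1275 = 321.816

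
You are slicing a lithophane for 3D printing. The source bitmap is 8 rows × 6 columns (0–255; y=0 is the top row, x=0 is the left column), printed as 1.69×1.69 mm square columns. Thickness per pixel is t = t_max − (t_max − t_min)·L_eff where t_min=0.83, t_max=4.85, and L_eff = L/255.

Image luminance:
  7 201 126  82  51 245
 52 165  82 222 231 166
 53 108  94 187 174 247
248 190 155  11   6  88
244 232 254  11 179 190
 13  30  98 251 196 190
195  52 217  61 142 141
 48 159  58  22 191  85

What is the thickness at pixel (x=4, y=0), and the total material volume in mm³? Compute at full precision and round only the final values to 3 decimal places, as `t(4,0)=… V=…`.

span = t_max - t_min = 4.85 - 0.83 = 4.020
L(4,0) = 51, L_eff = 51/255 = 0.200000
t(4,0) = 4.85 - 4.020·0.200000 = 4.046
Σt over all 8·6 pixels = 2229/17 ≈ 131.1176471
V = pitch²·Σt = 1.69²·2229/17 = 374.485

t(4,0)=4.046 V=374.485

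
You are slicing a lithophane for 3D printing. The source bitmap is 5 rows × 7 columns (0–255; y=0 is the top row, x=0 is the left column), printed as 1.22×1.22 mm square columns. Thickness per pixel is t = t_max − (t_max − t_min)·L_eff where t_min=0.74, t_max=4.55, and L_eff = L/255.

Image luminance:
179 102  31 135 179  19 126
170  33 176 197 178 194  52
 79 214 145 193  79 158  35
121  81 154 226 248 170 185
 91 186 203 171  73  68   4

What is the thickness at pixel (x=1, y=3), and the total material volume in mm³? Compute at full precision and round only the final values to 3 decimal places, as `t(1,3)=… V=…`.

span = t_max - t_min = 4.55 - 0.74 = 3.810
L(1,3) = 81, L_eff = 81/255 = 0.317647
t(1,3) = 4.55 - 3.810·0.317647 = 3.340
Σt over all 5·7 pixels = 38122/425 ≈ 89.6988235
V = pitch²·Σt = 1.22²·38122/425 = 133.508

t(1,3)=3.340 V=133.508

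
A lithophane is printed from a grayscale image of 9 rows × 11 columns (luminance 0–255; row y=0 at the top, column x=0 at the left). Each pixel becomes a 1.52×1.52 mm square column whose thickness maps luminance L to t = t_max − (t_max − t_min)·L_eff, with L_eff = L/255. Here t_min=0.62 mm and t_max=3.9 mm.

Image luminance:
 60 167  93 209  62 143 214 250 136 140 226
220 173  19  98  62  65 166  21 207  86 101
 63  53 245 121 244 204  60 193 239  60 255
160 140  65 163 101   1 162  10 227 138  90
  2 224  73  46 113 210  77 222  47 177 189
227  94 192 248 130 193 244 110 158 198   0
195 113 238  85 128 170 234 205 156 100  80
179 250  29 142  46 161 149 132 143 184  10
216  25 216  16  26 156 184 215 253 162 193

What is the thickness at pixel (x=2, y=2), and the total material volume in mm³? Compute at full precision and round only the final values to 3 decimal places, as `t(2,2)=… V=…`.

t(2,2)=0.749 V=479.648

span = t_max - t_min = 3.9 - 0.62 = 3.280
L(2,2) = 245, L_eff = 245/255 = 0.960784
t(2,2) = 3.9 - 3.280·0.960784 = 0.749
Σt over all 9·11 pixels = 2646947/12750 ≈ 207.6036863
V = pitch²·Σt = 1.52²·2646947/12750 = 479.648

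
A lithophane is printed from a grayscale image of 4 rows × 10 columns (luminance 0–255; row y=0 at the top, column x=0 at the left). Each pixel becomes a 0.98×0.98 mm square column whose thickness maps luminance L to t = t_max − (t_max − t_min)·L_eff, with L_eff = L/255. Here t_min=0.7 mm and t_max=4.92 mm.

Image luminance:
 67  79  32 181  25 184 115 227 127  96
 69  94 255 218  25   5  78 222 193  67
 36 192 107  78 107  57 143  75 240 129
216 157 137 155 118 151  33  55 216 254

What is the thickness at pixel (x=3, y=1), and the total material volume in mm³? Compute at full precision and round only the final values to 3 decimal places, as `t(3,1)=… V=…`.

span = t_max - t_min = 4.92 - 0.7 = 4.220
L(3,1) = 218, L_eff = 218/255 = 0.854902
t(3,1) = 4.92 - 4.220·0.854902 = 1.312
Σt over all 4·10 pixels = 17071/150 ≈ 113.8066667
V = pitch²·Σt = 0.98²·17071/150 = 109.300

t(3,1)=1.312 V=109.300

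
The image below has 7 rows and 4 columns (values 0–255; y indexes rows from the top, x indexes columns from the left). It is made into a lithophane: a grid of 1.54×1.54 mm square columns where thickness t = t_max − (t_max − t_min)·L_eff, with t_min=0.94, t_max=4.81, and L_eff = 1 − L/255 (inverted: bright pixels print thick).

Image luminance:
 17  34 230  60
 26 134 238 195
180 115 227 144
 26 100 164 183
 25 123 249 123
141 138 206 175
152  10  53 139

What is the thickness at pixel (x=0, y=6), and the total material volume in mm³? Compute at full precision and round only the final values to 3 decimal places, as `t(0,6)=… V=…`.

t(0,6)=3.247 V=192.246

span = t_max - t_min = 4.81 - 0.94 = 3.870
L(0,6) = 152, L_eff = 1 - 152/255 = 0.403922 (inverted)
t(0,6) = 4.81 - 3.870·0.403922 = 3.247
Σt over all 7·4 pixels = 689023/8500 ≈ 81.0615294
V = pitch²·Σt = 1.54²·689023/8500 = 192.246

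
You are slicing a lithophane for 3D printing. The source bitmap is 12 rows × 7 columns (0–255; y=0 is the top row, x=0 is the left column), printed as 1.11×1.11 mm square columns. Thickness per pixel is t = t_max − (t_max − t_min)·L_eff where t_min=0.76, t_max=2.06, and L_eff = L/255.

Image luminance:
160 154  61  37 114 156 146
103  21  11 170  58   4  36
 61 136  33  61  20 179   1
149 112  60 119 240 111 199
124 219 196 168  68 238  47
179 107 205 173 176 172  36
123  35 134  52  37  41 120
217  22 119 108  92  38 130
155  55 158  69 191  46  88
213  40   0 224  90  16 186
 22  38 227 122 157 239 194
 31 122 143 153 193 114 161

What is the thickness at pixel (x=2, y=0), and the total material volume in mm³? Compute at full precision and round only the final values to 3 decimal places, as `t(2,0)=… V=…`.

span = t_max - t_min = 2.06 - 0.76 = 1.300
L(2,0) = 61, L_eff = 61/255 = 0.239216
t(2,0) = 2.06 - 1.300·0.239216 = 1.749
Σt over all 12·7 pixels = 317297/2550 ≈ 124.4301961
V = pitch²·Σt = 1.11²·317297/2550 = 153.310

t(2,0)=1.749 V=153.310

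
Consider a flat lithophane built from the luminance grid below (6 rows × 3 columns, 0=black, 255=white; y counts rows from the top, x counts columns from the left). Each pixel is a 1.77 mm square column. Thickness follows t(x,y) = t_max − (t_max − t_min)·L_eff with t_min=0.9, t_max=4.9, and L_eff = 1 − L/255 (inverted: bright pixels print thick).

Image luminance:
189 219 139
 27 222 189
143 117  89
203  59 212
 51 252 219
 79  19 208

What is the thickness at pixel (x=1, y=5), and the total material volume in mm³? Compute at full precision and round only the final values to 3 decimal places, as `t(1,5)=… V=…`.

t(1,5)=1.198 V=180.295

span = t_max - t_min = 4.9 - 0.9 = 4.000
L(1,5) = 19, L_eff = 1 - 19/255 = 0.925490 (inverted)
t(1,5) = 4.9 - 4.000·0.925490 = 1.198
Σt over all 6·3 pixels = 2935/51 ≈ 57.5490196
V = pitch²·Σt = 1.77²·2935/51 = 180.295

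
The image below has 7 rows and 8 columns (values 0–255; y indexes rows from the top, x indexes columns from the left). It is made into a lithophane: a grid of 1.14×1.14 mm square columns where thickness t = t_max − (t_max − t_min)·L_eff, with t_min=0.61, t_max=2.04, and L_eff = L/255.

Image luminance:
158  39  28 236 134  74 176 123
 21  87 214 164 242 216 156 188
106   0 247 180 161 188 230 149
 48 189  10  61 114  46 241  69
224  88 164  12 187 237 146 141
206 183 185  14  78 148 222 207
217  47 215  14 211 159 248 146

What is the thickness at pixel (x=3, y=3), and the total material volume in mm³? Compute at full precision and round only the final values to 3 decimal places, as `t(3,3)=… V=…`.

span = t_max - t_min = 2.04 - 0.61 = 1.430
L(3,3) = 61, L_eff = 61/255 = 0.239216
t(3,3) = 2.04 - 1.430·0.239216 = 1.698
Σt over all 7·8 pixels = 884989/12750 ≈ 69.4109020
V = pitch²·Σt = 1.14²·884989/12750 = 90.206

t(3,3)=1.698 V=90.206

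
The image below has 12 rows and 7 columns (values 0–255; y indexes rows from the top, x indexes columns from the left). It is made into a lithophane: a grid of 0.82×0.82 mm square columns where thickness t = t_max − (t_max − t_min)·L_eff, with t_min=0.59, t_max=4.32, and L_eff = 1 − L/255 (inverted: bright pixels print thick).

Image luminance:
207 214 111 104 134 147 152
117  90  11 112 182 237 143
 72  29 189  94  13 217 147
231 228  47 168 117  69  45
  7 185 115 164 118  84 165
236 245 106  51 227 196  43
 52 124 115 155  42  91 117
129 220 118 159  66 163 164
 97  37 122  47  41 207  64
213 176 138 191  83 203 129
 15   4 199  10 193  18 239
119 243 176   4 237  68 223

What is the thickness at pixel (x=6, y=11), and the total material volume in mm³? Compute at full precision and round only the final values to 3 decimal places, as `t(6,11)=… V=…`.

t(6,11)=3.852 V=139.351

span = t_max - t_min = 4.32 - 0.59 = 3.730
L(6,11) = 223, L_eff = 1 - 223/255 = 0.125490 (inverted)
t(6,11) = 4.32 - 3.730·0.125490 = 3.852
Σt over all 12·7 pixels = 264236/1275 ≈ 207.2439216
V = pitch²·Σt = 0.82²·264236/1275 = 139.351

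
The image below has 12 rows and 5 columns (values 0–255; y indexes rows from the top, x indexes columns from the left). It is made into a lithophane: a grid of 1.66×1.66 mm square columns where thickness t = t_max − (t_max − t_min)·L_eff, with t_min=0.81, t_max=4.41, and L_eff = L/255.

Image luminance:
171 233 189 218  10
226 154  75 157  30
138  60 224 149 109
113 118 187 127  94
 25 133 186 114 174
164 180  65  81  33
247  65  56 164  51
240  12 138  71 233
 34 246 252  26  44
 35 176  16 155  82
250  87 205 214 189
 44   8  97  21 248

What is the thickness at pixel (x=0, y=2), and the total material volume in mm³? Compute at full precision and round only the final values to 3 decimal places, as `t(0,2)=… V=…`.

span = t_max - t_min = 4.41 - 0.81 = 3.600
L(0,2) = 138, L_eff = 138/255 = 0.541176
t(0,2) = 4.41 - 3.600·0.541176 = 2.462
Σt over all 12·5 pixels = 66597/425 ≈ 156.6988235
V = pitch²·Σt = 1.66²·66597/425 = 431.799

t(0,2)=2.462 V=431.799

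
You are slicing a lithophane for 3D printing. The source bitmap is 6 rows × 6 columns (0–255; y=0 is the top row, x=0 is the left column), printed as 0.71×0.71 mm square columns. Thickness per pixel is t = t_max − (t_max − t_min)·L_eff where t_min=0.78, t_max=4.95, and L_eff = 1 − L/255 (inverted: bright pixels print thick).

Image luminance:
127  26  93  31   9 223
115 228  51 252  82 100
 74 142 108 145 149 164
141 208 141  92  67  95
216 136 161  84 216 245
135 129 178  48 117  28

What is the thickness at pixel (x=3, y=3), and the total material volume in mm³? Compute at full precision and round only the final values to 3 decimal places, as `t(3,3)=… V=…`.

t(3,3)=2.284 V=51.713

span = t_max - t_min = 4.95 - 0.78 = 4.170
L(3,3) = 92, L_eff = 1 - 92/255 = 0.639216 (inverted)
t(3,3) = 4.95 - 4.170·0.639216 = 2.284
Σt over all 6·6 pixels = 102.584
V = pitch²·Σt = 0.71²·102.584 = 51.713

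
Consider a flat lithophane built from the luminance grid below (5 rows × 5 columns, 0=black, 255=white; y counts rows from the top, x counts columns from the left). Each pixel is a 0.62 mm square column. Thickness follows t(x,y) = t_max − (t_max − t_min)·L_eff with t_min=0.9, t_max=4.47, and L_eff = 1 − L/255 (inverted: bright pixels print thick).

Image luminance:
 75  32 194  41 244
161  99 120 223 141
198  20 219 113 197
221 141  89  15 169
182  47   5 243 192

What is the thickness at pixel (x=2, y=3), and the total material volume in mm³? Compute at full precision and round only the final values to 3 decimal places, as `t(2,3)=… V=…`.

t(2,3)=2.146 V=26.844

span = t_max - t_min = 4.47 - 0.9 = 3.570
L(2,3) = 89, L_eff = 1 - 89/255 = 0.650980 (inverted)
t(2,3) = 4.47 - 3.570·0.650980 = 2.146
Σt over all 5·5 pixels = 69.834
V = pitch²·Σt = 0.62²·69.834 = 26.844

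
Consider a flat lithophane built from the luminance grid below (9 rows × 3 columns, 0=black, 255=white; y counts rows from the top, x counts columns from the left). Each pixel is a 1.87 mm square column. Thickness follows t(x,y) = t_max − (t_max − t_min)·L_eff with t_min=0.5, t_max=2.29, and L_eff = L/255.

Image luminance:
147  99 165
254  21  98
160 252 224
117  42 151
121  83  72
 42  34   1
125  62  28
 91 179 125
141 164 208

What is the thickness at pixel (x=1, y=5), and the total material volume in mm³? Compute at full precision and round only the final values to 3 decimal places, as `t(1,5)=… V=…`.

span = t_max - t_min = 2.29 - 0.5 = 1.790
L(1,5) = 34, L_eff = 34/255 = 0.133333
t(1,5) = 2.29 - 1.790·0.133333 = 2.051
Σt over all 9·3 pixels = 1002791/25500 ≈ 39.3251373
V = pitch²·Σt = 1.87²·1002791/25500 = 137.516

t(1,5)=2.051 V=137.516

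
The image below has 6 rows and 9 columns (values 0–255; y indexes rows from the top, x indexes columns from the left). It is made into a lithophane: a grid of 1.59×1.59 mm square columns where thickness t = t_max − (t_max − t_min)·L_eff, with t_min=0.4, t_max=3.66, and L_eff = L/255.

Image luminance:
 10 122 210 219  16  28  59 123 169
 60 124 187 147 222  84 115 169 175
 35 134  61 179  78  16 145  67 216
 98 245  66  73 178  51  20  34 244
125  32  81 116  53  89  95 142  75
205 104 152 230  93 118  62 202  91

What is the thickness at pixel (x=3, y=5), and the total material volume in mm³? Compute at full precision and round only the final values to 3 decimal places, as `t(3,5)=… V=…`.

span = t_max - t_min = 3.66 - 0.4 = 3.260
L(3,5) = 230, L_eff = 230/255 = 0.901961
t(3,5) = 3.66 - 3.260·0.901961 = 0.720
Σt over all 6·9 pixels = 751069/6375 ≈ 117.8147451
V = pitch²·Σt = 1.59²·751069/6375 = 297.847

t(3,5)=0.720 V=297.847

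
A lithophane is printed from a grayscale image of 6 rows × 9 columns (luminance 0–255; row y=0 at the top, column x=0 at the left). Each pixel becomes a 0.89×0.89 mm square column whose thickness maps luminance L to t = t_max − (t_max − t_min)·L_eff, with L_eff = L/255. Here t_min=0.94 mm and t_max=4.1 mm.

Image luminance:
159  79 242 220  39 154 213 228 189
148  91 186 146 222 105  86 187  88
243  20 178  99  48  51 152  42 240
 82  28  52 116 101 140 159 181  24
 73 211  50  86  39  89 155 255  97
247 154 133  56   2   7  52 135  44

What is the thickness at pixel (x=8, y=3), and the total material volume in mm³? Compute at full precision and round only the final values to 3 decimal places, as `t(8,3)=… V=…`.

t(8,3)=3.803 V=110.361

span = t_max - t_min = 4.1 - 0.94 = 3.160
L(8,3) = 24, L_eff = 24/255 = 0.094118
t(8,3) = 4.1 - 3.160·0.094118 = 3.803
Σt over all 6·9 pixels = 888208/6375 ≈ 139.3267451
V = pitch²·Σt = 0.89²·888208/6375 = 110.361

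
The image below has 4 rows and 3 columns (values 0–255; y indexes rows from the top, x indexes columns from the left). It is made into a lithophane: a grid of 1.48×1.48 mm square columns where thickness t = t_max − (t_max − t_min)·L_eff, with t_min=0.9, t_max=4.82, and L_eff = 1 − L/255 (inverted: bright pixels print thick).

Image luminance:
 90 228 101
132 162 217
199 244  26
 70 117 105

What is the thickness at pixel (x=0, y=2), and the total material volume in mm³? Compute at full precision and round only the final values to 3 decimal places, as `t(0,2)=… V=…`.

t(0,2)=3.959 V=80.596

span = t_max - t_min = 4.82 - 0.9 = 3.920
L(0,2) = 199, L_eff = 1 - 199/255 = 0.219608 (inverted)
t(0,2) = 4.82 - 3.920·0.219608 = 3.959
Σt over all 4·3 pixels = 234568/6375 ≈ 36.7949804
V = pitch²·Σt = 1.48²·234568/6375 = 80.596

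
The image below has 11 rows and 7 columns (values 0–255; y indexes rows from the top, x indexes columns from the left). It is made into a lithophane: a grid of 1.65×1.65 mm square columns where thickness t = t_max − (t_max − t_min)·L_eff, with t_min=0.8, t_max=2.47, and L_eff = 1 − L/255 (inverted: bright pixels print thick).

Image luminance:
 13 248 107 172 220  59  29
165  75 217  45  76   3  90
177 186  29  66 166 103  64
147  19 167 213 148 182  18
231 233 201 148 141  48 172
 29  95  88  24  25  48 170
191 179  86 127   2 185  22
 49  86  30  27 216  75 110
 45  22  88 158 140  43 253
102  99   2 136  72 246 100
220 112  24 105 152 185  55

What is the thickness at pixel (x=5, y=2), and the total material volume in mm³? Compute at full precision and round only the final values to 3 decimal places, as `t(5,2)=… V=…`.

span = t_max - t_min = 2.47 - 0.8 = 1.670
L(5,2) = 103, L_eff = 1 - 103/255 = 0.596078 (inverted)
t(5,2) = 2.47 - 1.670·0.596078 = 1.475
Σt over all 11·7 pixels = 1002389/8500 ≈ 117.9281176
V = pitch²·Σt = 1.65²·1002389/8500 = 321.059

t(5,2)=1.475 V=321.059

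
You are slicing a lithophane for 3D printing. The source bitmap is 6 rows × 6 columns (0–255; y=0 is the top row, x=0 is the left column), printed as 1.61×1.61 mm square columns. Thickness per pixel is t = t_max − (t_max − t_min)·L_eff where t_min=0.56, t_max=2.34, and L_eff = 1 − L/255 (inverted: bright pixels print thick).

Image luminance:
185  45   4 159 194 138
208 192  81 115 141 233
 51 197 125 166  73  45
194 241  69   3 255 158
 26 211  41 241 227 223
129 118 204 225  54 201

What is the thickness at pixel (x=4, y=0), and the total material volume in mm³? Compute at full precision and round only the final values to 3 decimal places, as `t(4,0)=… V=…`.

span = t_max - t_min = 2.34 - 0.56 = 1.780
L(4,0) = 194, L_eff = 1 - 194/255 = 0.239216 (inverted)
t(4,0) = 2.34 - 1.780·0.239216 = 1.914
Σt over all 6·6 pixels = 119558/2125 ≈ 56.2625882
V = pitch²·Σt = 1.61²·119558/2125 = 145.838

t(4,0)=1.914 V=145.838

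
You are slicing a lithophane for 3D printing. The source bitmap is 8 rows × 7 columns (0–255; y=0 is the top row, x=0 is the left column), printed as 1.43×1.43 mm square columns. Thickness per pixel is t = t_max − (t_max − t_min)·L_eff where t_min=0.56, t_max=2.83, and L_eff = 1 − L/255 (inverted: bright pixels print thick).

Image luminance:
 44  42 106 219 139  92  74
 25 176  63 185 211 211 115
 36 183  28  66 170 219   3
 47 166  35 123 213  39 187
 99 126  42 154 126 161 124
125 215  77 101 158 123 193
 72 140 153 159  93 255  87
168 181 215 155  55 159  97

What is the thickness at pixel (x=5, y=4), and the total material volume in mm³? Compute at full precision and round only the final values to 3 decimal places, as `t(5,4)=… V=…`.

t(5,4)=1.993 V=192.100

span = t_max - t_min = 2.83 - 0.56 = 2.270
L(5,4) = 161, L_eff = 1 - 161/255 = 0.368627 (inverted)
t(5,4) = 2.83 - 2.270·0.368627 = 1.993
Σt over all 8·7 pixels = 239549/2550 ≈ 93.9407843
V = pitch²·Σt = 1.43²·239549/2550 = 192.100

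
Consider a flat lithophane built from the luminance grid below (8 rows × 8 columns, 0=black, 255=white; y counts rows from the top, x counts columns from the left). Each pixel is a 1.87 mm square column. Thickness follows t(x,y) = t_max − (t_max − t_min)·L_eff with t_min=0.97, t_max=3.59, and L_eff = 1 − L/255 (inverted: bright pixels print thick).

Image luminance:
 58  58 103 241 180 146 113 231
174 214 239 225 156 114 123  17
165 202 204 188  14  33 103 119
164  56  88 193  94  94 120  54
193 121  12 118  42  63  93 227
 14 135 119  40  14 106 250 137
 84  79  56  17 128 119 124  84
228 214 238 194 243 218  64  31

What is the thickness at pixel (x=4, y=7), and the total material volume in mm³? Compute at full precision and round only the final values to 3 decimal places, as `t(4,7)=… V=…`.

span = t_max - t_min = 3.59 - 0.97 = 2.620
L(4,7) = 243, L_eff = 1 - 243/255 = 0.047059 (inverted)
t(4,7) = 3.59 - 2.620·0.047059 = 3.467
Σt over all 8·8 pixels = 308508/2125 ≈ 145.1802353
V = pitch²·Σt = 1.87²·308508/2125 = 507.681

t(4,7)=3.467 V=507.681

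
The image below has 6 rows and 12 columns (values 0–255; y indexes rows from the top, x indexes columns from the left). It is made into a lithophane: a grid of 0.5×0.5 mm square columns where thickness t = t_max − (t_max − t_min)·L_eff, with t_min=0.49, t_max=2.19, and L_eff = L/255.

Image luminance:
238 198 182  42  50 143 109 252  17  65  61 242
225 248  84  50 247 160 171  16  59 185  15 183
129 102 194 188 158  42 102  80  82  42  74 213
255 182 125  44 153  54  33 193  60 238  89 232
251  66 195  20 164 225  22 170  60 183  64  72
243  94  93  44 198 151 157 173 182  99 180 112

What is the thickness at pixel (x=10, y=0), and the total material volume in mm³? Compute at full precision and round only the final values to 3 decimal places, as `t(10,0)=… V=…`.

t(10,0)=1.783 V=23.547

span = t_max - t_min = 2.19 - 0.49 = 1.700
L(10,0) = 61, L_eff = 61/255 = 0.239216
t(10,0) = 2.19 - 1.700·0.239216 = 1.783
Σt over all 6·12 pixels = 7064/75 ≈ 94.1866667
V = pitch²·Σt = 0.5²·7064/75 = 23.547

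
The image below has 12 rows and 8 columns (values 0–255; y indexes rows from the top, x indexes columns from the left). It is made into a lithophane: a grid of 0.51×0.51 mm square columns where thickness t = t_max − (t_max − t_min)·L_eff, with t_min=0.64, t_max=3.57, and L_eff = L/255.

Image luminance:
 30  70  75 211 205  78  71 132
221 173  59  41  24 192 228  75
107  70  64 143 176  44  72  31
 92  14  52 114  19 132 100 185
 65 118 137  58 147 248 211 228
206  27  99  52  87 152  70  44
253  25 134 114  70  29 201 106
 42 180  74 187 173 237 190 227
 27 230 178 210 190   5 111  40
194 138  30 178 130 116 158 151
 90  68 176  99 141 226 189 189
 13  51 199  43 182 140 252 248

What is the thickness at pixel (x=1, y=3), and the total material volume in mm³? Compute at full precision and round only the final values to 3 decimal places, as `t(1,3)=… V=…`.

t(1,3)=3.409 V=53.628

span = t_max - t_min = 3.57 - 0.64 = 2.930
L(1,3) = 14, L_eff = 14/255 = 0.054902
t(1,3) = 3.57 - 2.930·0.054902 = 3.409
Σt over all 12·8 pixels = 206.182
V = pitch²·Σt = 0.51²·206.182 = 53.628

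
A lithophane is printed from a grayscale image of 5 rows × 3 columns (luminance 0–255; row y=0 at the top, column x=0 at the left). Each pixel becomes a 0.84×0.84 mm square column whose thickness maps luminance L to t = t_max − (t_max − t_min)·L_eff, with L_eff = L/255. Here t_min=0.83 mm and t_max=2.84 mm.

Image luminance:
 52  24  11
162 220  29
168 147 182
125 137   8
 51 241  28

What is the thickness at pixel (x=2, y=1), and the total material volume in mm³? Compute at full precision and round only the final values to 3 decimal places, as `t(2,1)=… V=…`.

t(2,1)=2.611 V=21.243

span = t_max - t_min = 2.84 - 0.83 = 2.010
L(2,1) = 29, L_eff = 29/255 = 0.113725
t(2,1) = 2.84 - 2.010·0.113725 = 2.611
Σt over all 5·3 pixels = 51181/1700 ≈ 30.1064706
V = pitch²·Σt = 0.84²·51181/1700 = 21.243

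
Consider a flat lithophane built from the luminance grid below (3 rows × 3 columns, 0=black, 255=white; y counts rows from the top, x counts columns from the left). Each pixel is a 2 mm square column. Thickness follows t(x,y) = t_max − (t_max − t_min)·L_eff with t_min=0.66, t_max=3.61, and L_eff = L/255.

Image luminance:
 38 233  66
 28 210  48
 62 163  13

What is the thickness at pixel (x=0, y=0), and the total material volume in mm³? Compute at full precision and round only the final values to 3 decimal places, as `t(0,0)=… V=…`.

t(0,0)=3.170 V=90.118

span = t_max - t_min = 3.61 - 0.66 = 2.950
L(0,0) = 38, L_eff = 38/255 = 0.149020
t(0,0) = 3.61 - 2.950·0.149020 = 3.170
Σt over all 3·3 pixels = 383/17 ≈ 22.5294118
V = pitch²·Σt = 2²·383/17 = 90.118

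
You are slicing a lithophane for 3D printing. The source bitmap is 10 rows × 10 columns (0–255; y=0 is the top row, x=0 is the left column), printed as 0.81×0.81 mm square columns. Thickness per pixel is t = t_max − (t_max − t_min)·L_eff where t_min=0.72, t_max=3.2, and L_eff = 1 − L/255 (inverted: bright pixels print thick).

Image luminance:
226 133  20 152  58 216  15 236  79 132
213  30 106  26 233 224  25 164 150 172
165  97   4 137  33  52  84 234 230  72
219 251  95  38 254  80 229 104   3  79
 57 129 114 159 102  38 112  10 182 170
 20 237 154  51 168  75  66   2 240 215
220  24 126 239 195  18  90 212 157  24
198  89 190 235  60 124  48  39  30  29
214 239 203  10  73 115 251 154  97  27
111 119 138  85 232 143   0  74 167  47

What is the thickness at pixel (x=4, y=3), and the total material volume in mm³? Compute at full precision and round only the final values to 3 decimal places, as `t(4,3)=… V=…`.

span = t_max - t_min = 3.2 - 0.72 = 2.480
L(4,3) = 254, L_eff = 1 - 254/255 = 0.003922 (inverted)
t(4,3) = 3.2 - 2.480·0.003922 = 3.190
Σt over all 10·10 pixels = 1216454/6375 ≈ 190.8163137
V = pitch²·Σt = 0.81²·1216454/6375 = 125.195

t(4,3)=3.190 V=125.195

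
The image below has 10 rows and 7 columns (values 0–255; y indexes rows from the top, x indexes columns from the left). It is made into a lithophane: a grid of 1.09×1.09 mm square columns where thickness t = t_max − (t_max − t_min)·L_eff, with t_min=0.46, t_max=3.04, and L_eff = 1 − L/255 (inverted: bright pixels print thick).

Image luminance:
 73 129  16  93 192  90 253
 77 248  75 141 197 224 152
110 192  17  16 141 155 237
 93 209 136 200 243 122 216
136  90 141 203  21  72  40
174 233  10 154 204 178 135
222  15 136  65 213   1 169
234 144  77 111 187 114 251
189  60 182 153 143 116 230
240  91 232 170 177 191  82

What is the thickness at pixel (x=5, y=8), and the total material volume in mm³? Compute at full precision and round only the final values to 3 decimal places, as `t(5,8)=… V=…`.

span = t_max - t_min = 3.04 - 0.46 = 2.580
L(5,8) = 116, L_eff = 1 - 116/255 = 0.545098 (inverted)
t(5,8) = 3.04 - 2.580·0.545098 = 1.634
Σt over all 10·7 pixels = 568269/4250 ≈ 133.7103529
V = pitch²·Σt = 1.09²·568269/4250 = 158.861

t(5,8)=1.634 V=158.861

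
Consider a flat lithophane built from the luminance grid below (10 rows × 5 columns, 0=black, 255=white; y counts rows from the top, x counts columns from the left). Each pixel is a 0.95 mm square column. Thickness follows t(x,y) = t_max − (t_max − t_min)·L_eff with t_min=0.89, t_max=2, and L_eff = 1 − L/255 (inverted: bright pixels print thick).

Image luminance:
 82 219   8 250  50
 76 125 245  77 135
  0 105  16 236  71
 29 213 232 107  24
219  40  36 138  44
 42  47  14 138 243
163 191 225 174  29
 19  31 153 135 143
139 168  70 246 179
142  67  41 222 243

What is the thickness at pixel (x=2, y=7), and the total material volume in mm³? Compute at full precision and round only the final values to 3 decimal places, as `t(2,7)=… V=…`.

span = t_max - t_min = 2 - 0.89 = 1.110
L(2,7) = 153, L_eff = 1 - 153/255 = 0.400000 (inverted)
t(2,7) = 2 - 1.110·0.400000 = 1.556
Σt over all 10·5 pixels = 601767/8500 ≈ 70.7961176
V = pitch²·Σt = 0.95²·601767/8500 = 63.893

t(2,7)=1.556 V=63.893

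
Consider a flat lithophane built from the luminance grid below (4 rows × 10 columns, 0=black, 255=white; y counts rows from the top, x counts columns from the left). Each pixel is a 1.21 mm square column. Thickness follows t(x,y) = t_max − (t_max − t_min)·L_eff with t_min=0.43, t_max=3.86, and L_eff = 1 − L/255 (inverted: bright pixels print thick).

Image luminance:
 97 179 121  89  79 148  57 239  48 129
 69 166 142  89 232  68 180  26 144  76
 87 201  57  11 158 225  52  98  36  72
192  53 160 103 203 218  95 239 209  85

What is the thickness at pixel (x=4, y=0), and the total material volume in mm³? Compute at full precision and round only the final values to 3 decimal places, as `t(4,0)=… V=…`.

span = t_max - t_min = 3.86 - 0.43 = 3.430
L(4,0) = 79, L_eff = 1 - 79/255 = 0.690196 (inverted)
t(4,0) = 3.86 - 3.430·0.690196 = 1.493
Σt over all 4·10 pixels = 177523/2125 ≈ 83.5402353
V = pitch²·Σt = 1.21²·177523/2125 = 122.311

t(4,0)=1.493 V=122.311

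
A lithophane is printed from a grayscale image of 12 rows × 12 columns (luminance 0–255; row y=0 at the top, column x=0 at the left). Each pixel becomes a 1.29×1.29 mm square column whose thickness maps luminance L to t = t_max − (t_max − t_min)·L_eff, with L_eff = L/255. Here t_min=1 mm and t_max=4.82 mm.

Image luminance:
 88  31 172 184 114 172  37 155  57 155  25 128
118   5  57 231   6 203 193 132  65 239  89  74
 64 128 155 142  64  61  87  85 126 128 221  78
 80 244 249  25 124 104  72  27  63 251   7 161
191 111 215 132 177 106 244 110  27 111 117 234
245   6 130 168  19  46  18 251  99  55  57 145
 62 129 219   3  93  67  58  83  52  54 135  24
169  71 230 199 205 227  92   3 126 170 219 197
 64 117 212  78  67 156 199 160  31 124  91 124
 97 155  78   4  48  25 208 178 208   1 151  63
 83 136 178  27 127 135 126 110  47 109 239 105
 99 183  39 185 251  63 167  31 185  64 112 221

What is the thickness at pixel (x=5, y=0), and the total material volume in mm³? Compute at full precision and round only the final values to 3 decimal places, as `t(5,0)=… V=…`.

t(5,0)=2.243 V=730.280

span = t_max - t_min = 4.82 - 1 = 3.820
L(5,0) = 172, L_eff = 172/255 = 0.674510
t(5,0) = 4.82 - 3.820·0.674510 = 2.243
Σt over all 12·12 pixels = 2797631/6375 ≈ 438.8440784
V = pitch²·Σt = 1.29²·2797631/6375 = 730.280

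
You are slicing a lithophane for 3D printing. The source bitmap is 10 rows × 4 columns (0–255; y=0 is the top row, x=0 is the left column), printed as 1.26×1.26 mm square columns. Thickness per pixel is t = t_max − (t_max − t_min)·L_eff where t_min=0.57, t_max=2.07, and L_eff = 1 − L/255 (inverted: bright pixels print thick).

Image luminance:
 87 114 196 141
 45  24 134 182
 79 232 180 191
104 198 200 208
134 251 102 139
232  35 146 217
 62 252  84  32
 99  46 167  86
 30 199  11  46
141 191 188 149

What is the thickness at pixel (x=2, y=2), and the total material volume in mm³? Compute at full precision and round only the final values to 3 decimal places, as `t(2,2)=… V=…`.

span = t_max - t_min = 2.07 - 0.57 = 1.500
L(2,2) = 180, L_eff = 1 - 180/255 = 0.294118 (inverted)
t(2,2) = 2.07 - 1.500·0.294118 = 1.629
Σt over all 10·4 pixels = 923/17 ≈ 54.2941176
V = pitch²·Σt = 1.26²·923/17 = 86.197

t(2,2)=1.629 V=86.197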